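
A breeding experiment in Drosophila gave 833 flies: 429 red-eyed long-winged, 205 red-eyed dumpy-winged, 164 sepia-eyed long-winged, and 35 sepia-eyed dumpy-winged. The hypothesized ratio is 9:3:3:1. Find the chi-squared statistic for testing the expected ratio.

24.578

Total ratio parts = 16. Expected numbers out of 833:
  red-eyed long-winged: 833 × 9/16 = 468.5625
  red-eyed dumpy-winged: 833 × 3/16 = 156.1875
  sepia-eyed long-winged: 833 × 3/16 = 156.1875
  sepia-eyed dumpy-winged: 833 × 1/16 = 52.0625
χ² = Σ (O − E)² / E
  red-eyed long-winged: (429 − 468.5625)² / 468.5625 = 3.3404
  red-eyed dumpy-winged: (205 − 156.1875)² / 156.1875 = 15.2551
  sepia-eyed long-winged: (164 − 156.1875)² / 156.1875 = 0.3908
  sepia-eyed dumpy-winged: (35 − 52.0625)² / 52.0625 = 5.5919
χ² = 3.3404 + 15.2551 + 0.3908 + 5.5919 = 24.5782 ≈ 24.578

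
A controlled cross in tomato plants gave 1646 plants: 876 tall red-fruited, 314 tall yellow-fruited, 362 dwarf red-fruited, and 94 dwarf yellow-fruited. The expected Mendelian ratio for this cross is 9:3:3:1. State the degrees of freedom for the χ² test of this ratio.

3

A goodness-of-fit test with 4 phenotype classes has df = 4 − 1 = 3.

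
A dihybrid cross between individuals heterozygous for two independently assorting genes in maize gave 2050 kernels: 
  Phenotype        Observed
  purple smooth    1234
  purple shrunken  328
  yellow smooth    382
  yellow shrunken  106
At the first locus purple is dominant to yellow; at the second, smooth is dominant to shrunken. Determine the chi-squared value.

A dihybrid F₂ with independent assortment and complete dominance at both loci gives a 9:3:3:1 phenotypic ratio.
Expected counts for N = 2050 under a 9:3:3:1 ratio (total parts = 16):
  purple smooth: 2050 × 9/16 = 1153.125
  purple shrunken: 2050 × 3/16 = 384.375
  yellow smooth: 2050 × 3/16 = 384.375
  yellow shrunken: 2050 × 1/16 = 128.125
χ² = Σ (O − E)² / E
  purple smooth: (1234 − 1153.125)² / 1153.125 = 5.6722
  purple shrunken: (328 − 384.375)² / 384.375 = 8.2683
  yellow smooth: (382 − 384.375)² / 384.375 = 0.0147
  yellow shrunken: (106 − 128.125)² / 128.125 = 3.8206
χ² = 5.6722 + 8.2683 + 0.0147 + 3.8206 = 17.7758 ≈ 17.776

17.776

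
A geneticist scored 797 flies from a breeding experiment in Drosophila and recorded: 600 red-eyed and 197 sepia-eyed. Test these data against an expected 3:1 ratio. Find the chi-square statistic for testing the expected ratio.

0.034

Expected counts for N = 797 under a 3:1 ratio (total parts = 4):
  red-eyed: 797 × 3/4 = 597.75
  sepia-eyed: 797 × 1/4 = 199.25
χ² = Σ (O − E)² / E
  red-eyed: (600 − 597.75)² / 597.75 = 0.0085
  sepia-eyed: (197 − 199.25)² / 199.25 = 0.0254
χ² = 0.0085 + 0.0254 = 0.0339 ≈ 0.034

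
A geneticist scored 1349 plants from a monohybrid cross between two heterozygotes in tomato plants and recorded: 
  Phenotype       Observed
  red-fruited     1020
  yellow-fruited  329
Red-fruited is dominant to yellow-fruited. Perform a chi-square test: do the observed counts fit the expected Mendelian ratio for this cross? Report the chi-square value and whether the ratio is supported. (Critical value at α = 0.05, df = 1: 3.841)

For a monohybrid cross between heterozygotes with complete dominance, the expected phenotypic ratio is 3:1.
Total ratio parts = 4. Expected numbers out of 1349:
  red-fruited: 1349 × 3/4 = 1011.75
  yellow-fruited: 1349 × 1/4 = 337.25
χ² = Σ (O − E)² / E
  red-fruited: (1020 − 1011.75)² / 1011.75 = 0.0673
  yellow-fruited: (329 − 337.25)² / 337.25 = 0.2018
χ² = 0.0673 + 0.2018 = 0.2691 ≈ 0.269
Degrees of freedom = 2 − 1 = 1; critical value at α = 0.05 is 3.841.
Since 0.269 < 3.841, we fail to reject the null hypothesis — the data are consistent with the 3:1 ratio.

0.269; consistent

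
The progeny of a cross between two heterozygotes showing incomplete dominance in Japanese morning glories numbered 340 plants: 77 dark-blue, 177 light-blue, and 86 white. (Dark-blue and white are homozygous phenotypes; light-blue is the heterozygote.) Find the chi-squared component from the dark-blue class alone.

0.753

With incomplete dominance, a heterozygote × heterozygote cross gives a 1:2:1 phenotypic ratio.
The 1:2:1 ratio has 4 parts, so with N = 340 the expected counts are:
  dark-blue: 340 × 1/4 = 85
  light-blue: 340 × 2/4 = 170
  white: 340 × 1/4 = 85
Contribution of dark-blue: (77 − 85)² / 85 = 0.7529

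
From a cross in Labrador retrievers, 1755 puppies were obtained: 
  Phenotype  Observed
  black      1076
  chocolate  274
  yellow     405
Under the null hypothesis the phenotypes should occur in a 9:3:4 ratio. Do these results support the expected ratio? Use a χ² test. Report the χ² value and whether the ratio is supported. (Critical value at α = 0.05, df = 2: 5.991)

19.800; not consistent

Under the 9:3:4 hypothesis (Σ ratio = 16, N = 1755):
  black: 1755 × 9/16 = 987.1875
  chocolate: 1755 × 3/16 = 329.0625
  yellow: 1755 × 4/16 = 438.75
χ² = Σ (O − E)² / E
  black: (1076 − 987.1875)² / 987.1875 = 7.9900
  chocolate: (274 − 329.0625)² / 329.0625 = 9.2137
  yellow: (405 − 438.75)² / 438.75 = 2.5962
χ² = 7.9900 + 9.2137 + 2.5962 = 19.7999 ≈ 19.800
Degrees of freedom = 3 − 1 = 2; critical value at α = 0.05 is 5.991.
Since 19.800 > 5.991, we reject the null hypothesis — the data do not fit the 9:3:4 ratio.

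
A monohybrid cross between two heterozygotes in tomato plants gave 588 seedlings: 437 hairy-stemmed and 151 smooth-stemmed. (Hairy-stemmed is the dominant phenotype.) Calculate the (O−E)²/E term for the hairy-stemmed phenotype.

0.036

For a monohybrid cross between heterozygotes with complete dominance, the expected phenotypic ratio is 3:1.
The 3:1 ratio has 4 parts, so with N = 588 the expected counts are:
  hairy-stemmed: 588 × 3/4 = 441
  smooth-stemmed: 588 × 1/4 = 147
Contribution of hairy-stemmed: (437 − 441)² / 441 = 0.0363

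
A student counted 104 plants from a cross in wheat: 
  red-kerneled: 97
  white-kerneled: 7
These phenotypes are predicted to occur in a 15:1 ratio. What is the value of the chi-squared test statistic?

The 15:1 ratio has 16 parts, so with N = 104 the expected counts are:
  red-kerneled: 104 × 15/16 = 97.5
  white-kerneled: 104 × 1/16 = 6.5
χ² = Σ (O − E)² / E
  red-kerneled: (97 − 97.5)² / 97.5 = 0.0026
  white-kerneled: (7 − 6.5)² / 6.5 = 0.0385
χ² = 0.0026 + 0.0385 = 0.0411 ≈ 0.041

0.041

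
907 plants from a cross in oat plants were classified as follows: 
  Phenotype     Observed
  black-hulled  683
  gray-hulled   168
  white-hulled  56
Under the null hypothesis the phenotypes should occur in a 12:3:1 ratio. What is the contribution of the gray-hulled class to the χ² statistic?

0.025

The 12:3:1 ratio has 16 parts, so with N = 907 the expected counts are:
  black-hulled: 907 × 12/16 = 680.25
  gray-hulled: 907 × 3/16 = 170.0625
  white-hulled: 907 × 1/16 = 56.6875
Contribution of gray-hulled: (168 − 170.0625)² / 170.0625 = 0.0250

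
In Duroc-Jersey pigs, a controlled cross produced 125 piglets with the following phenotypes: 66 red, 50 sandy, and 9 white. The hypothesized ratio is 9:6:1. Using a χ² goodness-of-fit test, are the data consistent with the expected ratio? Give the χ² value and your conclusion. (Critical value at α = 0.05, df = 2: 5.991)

The 9:6:1 ratio has 16 parts, so with N = 125 the expected counts are:
  red: 125 × 9/16 = 70.3125
  sandy: 125 × 6/16 = 46.875
  white: 125 × 1/16 = 7.8125
χ² = Σ (O − E)² / E
  red: (66 − 70.3125)² / 70.3125 = 0.2645
  sandy: (50 − 46.875)² / 46.875 = 0.2083
  white: (9 − 7.8125)² / 7.8125 = 0.1805
χ² = 0.2645 + 0.2083 + 0.1805 = 0.6533 ≈ 0.653
Degrees of freedom = 3 − 1 = 2; critical value at α = 0.05 is 5.991.
Since 0.653 < 5.991, we fail to reject the null hypothesis — the data are consistent with the 9:6:1 ratio.

0.653; consistent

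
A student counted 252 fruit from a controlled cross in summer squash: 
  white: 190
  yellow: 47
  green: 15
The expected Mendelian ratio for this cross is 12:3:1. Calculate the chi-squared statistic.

0.042

Under the 12:3:1 hypothesis (Σ ratio = 16, N = 252):
  white: 252 × 12/16 = 189
  yellow: 252 × 3/16 = 47.25
  green: 252 × 1/16 = 15.75
χ² = Σ (O − E)² / E
  white: (190 − 189)² / 189 = 0.0053
  yellow: (47 − 47.25)² / 47.25 = 0.0013
  green: (15 − 15.75)² / 15.75 = 0.0357
χ² = 0.0053 + 0.0013 + 0.0357 = 0.0423 ≈ 0.042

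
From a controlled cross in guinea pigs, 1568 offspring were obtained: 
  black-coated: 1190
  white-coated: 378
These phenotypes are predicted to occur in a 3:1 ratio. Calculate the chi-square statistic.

Total ratio parts = 4. Expected numbers out of 1568:
  black-coated: 1568 × 3/4 = 1176
  white-coated: 1568 × 1/4 = 392
χ² = Σ (O − E)² / E
  black-coated: (1190 − 1176)² / 1176 = 0.1667
  white-coated: (378 − 392)² / 392 = 0.5000
χ² = 0.1667 + 0.5000 = 0.6667 ≈ 0.667

0.667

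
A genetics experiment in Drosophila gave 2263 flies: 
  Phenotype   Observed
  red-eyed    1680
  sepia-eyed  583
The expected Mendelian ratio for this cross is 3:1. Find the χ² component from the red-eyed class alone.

0.175

The 3:1 ratio has 4 parts, so with N = 2263 the expected counts are:
  red-eyed: 2263 × 3/4 = 1697.25
  sepia-eyed: 2263 × 1/4 = 565.75
Contribution of red-eyed: (1680 − 1697.25)² / 1697.25 = 0.1753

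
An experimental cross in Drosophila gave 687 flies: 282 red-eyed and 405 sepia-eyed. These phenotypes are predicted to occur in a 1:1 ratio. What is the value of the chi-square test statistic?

22.022

Expected counts for N = 687 under a 1:1 ratio (total parts = 2):
  red-eyed: 687 × 1/2 = 343.5
  sepia-eyed: 687 × 1/2 = 343.5
χ² = Σ (O − E)² / E
  red-eyed: (282 − 343.5)² / 343.5 = 11.0109
  sepia-eyed: (405 − 343.5)² / 343.5 = 11.0109
χ² = 11.0109 + 11.0109 = 22.0218 ≈ 22.022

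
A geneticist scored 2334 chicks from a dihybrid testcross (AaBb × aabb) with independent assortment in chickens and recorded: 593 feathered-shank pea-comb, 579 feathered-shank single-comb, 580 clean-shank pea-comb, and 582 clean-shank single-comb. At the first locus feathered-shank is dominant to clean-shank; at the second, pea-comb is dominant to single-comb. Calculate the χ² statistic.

A dihybrid testcross with independent assortment gives a 1:1:1:1 ratio.
Expected counts for N = 2334 under a 1:1:1:1 ratio (total parts = 4):
  feathered-shank pea-comb: 2334 × 1/4 = 583.5
  feathered-shank single-comb: 2334 × 1/4 = 583.5
  clean-shank pea-comb: 2334 × 1/4 = 583.5
  clean-shank single-comb: 2334 × 1/4 = 583.5
χ² = Σ (O − E)² / E
  feathered-shank pea-comb: (593 − 583.5)² / 583.5 = 0.1547
  feathered-shank single-comb: (579 − 583.5)² / 583.5 = 0.0347
  clean-shank pea-comb: (580 − 583.5)² / 583.5 = 0.0210
  clean-shank single-comb: (582 − 583.5)² / 583.5 = 0.0039
χ² = 0.1547 + 0.0347 + 0.0210 + 0.0039 = 0.2143 ≈ 0.214

0.214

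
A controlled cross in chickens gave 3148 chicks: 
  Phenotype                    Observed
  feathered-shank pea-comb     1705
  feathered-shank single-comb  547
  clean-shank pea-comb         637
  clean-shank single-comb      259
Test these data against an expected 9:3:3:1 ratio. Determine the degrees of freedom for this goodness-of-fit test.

3

A goodness-of-fit test with 4 phenotype classes has df = 4 − 1 = 3.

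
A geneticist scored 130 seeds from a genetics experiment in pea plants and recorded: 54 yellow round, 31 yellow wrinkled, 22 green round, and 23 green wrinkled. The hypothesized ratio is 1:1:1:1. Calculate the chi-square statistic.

20.462

Under the 1:1:1:1 hypothesis (Σ ratio = 4, N = 130):
  yellow round: 130 × 1/4 = 32.5
  yellow wrinkled: 130 × 1/4 = 32.5
  green round: 130 × 1/4 = 32.5
  green wrinkled: 130 × 1/4 = 32.5
χ² = Σ (O − E)² / E
  yellow round: (54 − 32.5)² / 32.5 = 14.2231
  yellow wrinkled: (31 − 32.5)² / 32.5 = 0.0692
  green round: (22 − 32.5)² / 32.5 = 3.3923
  green wrinkled: (23 − 32.5)² / 32.5 = 2.7769
χ² = 14.2231 + 0.0692 + 3.3923 + 2.7769 = 20.4615 ≈ 20.462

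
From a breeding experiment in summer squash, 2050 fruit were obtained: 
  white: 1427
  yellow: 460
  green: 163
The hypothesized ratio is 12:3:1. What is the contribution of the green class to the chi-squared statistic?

9.493

Under the 12:3:1 hypothesis (Σ ratio = 16, N = 2050):
  white: 2050 × 12/16 = 1537.5
  yellow: 2050 × 3/16 = 384.375
  green: 2050 × 1/16 = 128.125
Contribution of green: (163 − 128.125)² / 128.125 = 9.4928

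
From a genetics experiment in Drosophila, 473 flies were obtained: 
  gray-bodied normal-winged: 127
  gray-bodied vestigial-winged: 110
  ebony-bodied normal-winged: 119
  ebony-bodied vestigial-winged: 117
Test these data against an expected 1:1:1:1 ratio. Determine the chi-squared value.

Under the 1:1:1:1 hypothesis (Σ ratio = 4, N = 473):
  gray-bodied normal-winged: 473 × 1/4 = 118.25
  gray-bodied vestigial-winged: 473 × 1/4 = 118.25
  ebony-bodied normal-winged: 473 × 1/4 = 118.25
  ebony-bodied vestigial-winged: 473 × 1/4 = 118.25
χ² = Σ (O − E)² / E
  gray-bodied normal-winged: (127 − 118.25)² / 118.25 = 0.6475
  gray-bodied vestigial-winged: (110 − 118.25)² / 118.25 = 0.5756
  ebony-bodied normal-winged: (119 − 118.25)² / 118.25 = 0.0048
  ebony-bodied vestigial-winged: (117 − 118.25)² / 118.25 = 0.0132
χ² = 0.6475 + 0.5756 + 0.0048 + 0.0132 = 1.2411 ≈ 1.241

1.241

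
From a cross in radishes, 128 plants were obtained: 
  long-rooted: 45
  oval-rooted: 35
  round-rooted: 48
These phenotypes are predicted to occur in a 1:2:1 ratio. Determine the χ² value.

Under the 1:2:1 hypothesis (Σ ratio = 4, N = 128):
  long-rooted: 128 × 1/4 = 32
  oval-rooted: 128 × 2/4 = 64
  round-rooted: 128 × 1/4 = 32
χ² = Σ (O − E)² / E
  long-rooted: (45 − 32)² / 32 = 5.2812
  oval-rooted: (35 − 64)² / 64 = 13.1406
  round-rooted: (48 − 32)² / 32 = 8.0000
χ² = 5.2812 + 13.1406 + 8.0000 = 26.4218 ≈ 26.422

26.422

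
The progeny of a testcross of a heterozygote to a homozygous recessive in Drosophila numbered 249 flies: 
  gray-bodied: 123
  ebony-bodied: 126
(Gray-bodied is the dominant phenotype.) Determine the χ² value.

A testcross of a heterozygote (Aa × aa) gives a 1:1 phenotypic ratio.
Expected counts for N = 249 under a 1:1 ratio (total parts = 2):
  gray-bodied: 249 × 1/2 = 124.5
  ebony-bodied: 249 × 1/2 = 124.5
χ² = Σ (O − E)² / E
  gray-bodied: (123 − 124.5)² / 124.5 = 0.0181
  ebony-bodied: (126 − 124.5)² / 124.5 = 0.0181
χ² = 0.0181 + 0.0181 = 0.0362 ≈ 0.036

0.036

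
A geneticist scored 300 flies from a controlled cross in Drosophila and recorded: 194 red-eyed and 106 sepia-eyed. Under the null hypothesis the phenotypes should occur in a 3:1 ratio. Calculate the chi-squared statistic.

17.084

The 3:1 ratio has 4 parts, so with N = 300 the expected counts are:
  red-eyed: 300 × 3/4 = 225
  sepia-eyed: 300 × 1/4 = 75
χ² = Σ (O − E)² / E
  red-eyed: (194 − 225)² / 225 = 4.2711
  sepia-eyed: (106 − 75)² / 75 = 12.8133
χ² = 4.2711 + 12.8133 = 17.0844 ≈ 17.084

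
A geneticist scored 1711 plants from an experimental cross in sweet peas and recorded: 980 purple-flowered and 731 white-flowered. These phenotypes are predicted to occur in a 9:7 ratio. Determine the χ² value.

0.733

Total ratio parts = 16. Expected numbers out of 1711:
  purple-flowered: 1711 × 9/16 = 962.4375
  white-flowered: 1711 × 7/16 = 748.5625
χ² = Σ (O − E)² / E
  purple-flowered: (980 − 962.4375)² / 962.4375 = 0.3205
  white-flowered: (731 − 748.5625)² / 748.5625 = 0.4120
χ² = 0.3205 + 0.4120 = 0.7325 ≈ 0.733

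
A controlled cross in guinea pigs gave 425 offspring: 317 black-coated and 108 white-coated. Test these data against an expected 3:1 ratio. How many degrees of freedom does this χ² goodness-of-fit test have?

1

A goodness-of-fit test with 2 phenotype classes has df = 2 − 1 = 1.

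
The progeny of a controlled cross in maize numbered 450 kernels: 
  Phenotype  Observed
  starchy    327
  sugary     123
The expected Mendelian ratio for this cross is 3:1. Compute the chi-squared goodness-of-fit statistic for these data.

Total ratio parts = 4. Expected numbers out of 450:
  starchy: 450 × 3/4 = 337.5
  sugary: 450 × 1/4 = 112.5
χ² = Σ (O − E)² / E
  starchy: (327 − 337.5)² / 337.5 = 0.3267
  sugary: (123 − 112.5)² / 112.5 = 0.9800
χ² = 0.3267 + 0.9800 = 1.3067 ≈ 1.307

1.307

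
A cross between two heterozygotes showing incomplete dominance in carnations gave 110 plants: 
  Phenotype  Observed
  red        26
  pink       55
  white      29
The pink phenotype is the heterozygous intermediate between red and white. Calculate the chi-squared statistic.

With incomplete dominance, a heterozygote × heterozygote cross gives a 1:2:1 phenotypic ratio.
Under the 1:2:1 hypothesis (Σ ratio = 4, N = 110):
  red: 110 × 1/4 = 27.5
  pink: 110 × 2/4 = 55
  white: 110 × 1/4 = 27.5
χ² = Σ (O − E)² / E
  red: (26 − 27.5)² / 27.5 = 0.0818
  pink: (55 − 55)² / 55 = 0.0000
  white: (29 − 27.5)² / 27.5 = 0.0818
χ² = 0.0818 + 0.0000 + 0.0818 = 0.1636 ≈ 0.164

0.164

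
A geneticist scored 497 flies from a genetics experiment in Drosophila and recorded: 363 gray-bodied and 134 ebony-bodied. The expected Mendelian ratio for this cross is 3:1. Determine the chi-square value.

1.020

Under the 3:1 hypothesis (Σ ratio = 4, N = 497):
  gray-bodied: 497 × 3/4 = 372.75
  ebony-bodied: 497 × 1/4 = 124.25
χ² = Σ (O − E)² / E
  gray-bodied: (363 − 372.75)² / 372.75 = 0.2550
  ebony-bodied: (134 − 124.25)² / 124.25 = 0.7651
χ² = 0.2550 + 0.7651 = 1.0201 ≈ 1.020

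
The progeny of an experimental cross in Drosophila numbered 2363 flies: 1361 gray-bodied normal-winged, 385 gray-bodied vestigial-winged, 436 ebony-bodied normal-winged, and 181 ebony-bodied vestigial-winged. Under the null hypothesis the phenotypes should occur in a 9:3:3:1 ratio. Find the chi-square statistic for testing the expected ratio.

Total ratio parts = 16. Expected numbers out of 2363:
  gray-bodied normal-winged: 2363 × 9/16 = 1329.1875
  gray-bodied vestigial-winged: 2363 × 3/16 = 443.0625
  ebony-bodied normal-winged: 2363 × 3/16 = 443.0625
  ebony-bodied vestigial-winged: 2363 × 1/16 = 147.6875
χ² = Σ (O − E)² / E
  gray-bodied normal-winged: (1361 − 1329.1875)² / 1329.1875 = 0.7614
  gray-bodied vestigial-winged: (385 − 443.0625)² / 443.0625 = 7.6090
  ebony-bodied normal-winged: (436 − 443.0625)² / 443.0625 = 0.1126
  ebony-bodied vestigial-winged: (181 − 147.6875)² / 147.6875 = 7.5140
χ² = 0.7614 + 7.6090 + 0.1126 + 7.5140 = 15.997

15.997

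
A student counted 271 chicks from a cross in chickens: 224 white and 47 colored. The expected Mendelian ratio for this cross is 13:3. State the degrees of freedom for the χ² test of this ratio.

1

A goodness-of-fit test with 2 phenotype classes has df = 2 − 1 = 1.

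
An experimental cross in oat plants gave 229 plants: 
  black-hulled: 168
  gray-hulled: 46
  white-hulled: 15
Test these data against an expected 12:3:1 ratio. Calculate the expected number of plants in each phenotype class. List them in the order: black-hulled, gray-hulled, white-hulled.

Total ratio parts = 16. Expected numbers out of 229:
  black-hulled: 229 × 12/16 = 171.75
  gray-hulled: 229 × 3/16 = 42.9375
  white-hulled: 229 × 1/16 = 14.3125

171.75, 42.9375, 14.3125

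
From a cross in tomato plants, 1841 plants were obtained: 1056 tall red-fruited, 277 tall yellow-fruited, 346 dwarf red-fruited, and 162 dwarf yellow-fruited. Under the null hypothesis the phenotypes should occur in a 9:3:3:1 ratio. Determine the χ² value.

Under the 9:3:3:1 hypothesis (Σ ratio = 16, N = 1841):
  tall red-fruited: 1841 × 9/16 = 1035.5625
  tall yellow-fruited: 1841 × 3/16 = 345.1875
  dwarf red-fruited: 1841 × 3/16 = 345.1875
  dwarf yellow-fruited: 1841 × 1/16 = 115.0625
χ² = Σ (O − E)² / E
  tall red-fruited: (1056 − 1035.5625)² / 1035.5625 = 0.4033
  tall yellow-fruited: (277 − 345.1875)² / 345.1875 = 13.4696
  dwarf red-fruited: (346 − 345.1875)² / 345.1875 = 0.0019
  dwarf yellow-fruited: (162 − 115.0625)² / 115.0625 = 19.1472
χ² = 0.4033 + 13.4696 + 0.0019 + 19.1472 = 33.022

33.022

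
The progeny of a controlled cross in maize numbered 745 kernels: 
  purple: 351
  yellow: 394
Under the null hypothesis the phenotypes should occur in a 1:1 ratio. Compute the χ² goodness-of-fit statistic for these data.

Under the 1:1 hypothesis (Σ ratio = 2, N = 745):
  purple: 745 × 1/2 = 372.5
  yellow: 745 × 1/2 = 372.5
χ² = Σ (O − E)² / E
  purple: (351 − 372.5)² / 372.5 = 1.2409
  yellow: (394 − 372.5)² / 372.5 = 1.2409
χ² = 1.2409 + 1.2409 = 2.4818 ≈ 2.482

2.482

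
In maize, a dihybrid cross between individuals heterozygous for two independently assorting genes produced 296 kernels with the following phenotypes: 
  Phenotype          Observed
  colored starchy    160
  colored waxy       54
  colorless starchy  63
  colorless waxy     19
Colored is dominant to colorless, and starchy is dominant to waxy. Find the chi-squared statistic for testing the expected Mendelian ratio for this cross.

A dihybrid F₂ with independent assortment and complete dominance at both loci gives a 9:3:3:1 phenotypic ratio.
Expected counts for N = 296 under a 9:3:3:1 ratio (total parts = 16):
  colored starchy: 296 × 9/16 = 166.5
  colored waxy: 296 × 3/16 = 55.5
  colorless starchy: 296 × 3/16 = 55.5
  colorless waxy: 296 × 1/16 = 18.5
χ² = Σ (O − E)² / E
  colored starchy: (160 − 166.5)² / 166.5 = 0.2538
  colored waxy: (54 − 55.5)² / 55.5 = 0.0405
  colorless starchy: (63 − 55.5)² / 55.5 = 1.0135
  colorless waxy: (19 − 18.5)² / 18.5 = 0.0135
χ² = 0.2538 + 0.0405 + 1.0135 + 0.0135 = 1.3213 ≈ 1.321

1.321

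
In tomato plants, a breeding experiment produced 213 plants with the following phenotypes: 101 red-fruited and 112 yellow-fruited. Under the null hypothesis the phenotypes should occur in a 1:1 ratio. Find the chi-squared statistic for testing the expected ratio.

Total ratio parts = 2. Expected numbers out of 213:
  red-fruited: 213 × 1/2 = 106.5
  yellow-fruited: 213 × 1/2 = 106.5
χ² = Σ (O − E)² / E
  red-fruited: (101 − 106.5)² / 106.5 = 0.2840
  yellow-fruited: (112 − 106.5)² / 106.5 = 0.2840
χ² = 0.2840 + 0.2840 = 0.568

0.568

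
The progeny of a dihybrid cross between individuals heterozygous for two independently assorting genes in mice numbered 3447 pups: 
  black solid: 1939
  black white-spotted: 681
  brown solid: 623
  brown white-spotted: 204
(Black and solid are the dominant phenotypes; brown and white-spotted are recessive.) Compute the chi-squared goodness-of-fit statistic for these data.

3.310

A dihybrid F₂ with independent assortment and complete dominance at both loci gives a 9:3:3:1 phenotypic ratio.
The 9:3:3:1 ratio has 16 parts, so with N = 3447 the expected counts are:
  black solid: 3447 × 9/16 = 1938.9375
  black white-spotted: 3447 × 3/16 = 646.3125
  brown solid: 3447 × 3/16 = 646.3125
  brown white-spotted: 3447 × 1/16 = 215.4375
χ² = Σ (O − E)² / E
  black solid: (1939 − 1938.9375)² / 1938.9375 = 0.0000
  black white-spotted: (681 − 646.3125)² / 646.3125 = 1.8617
  brown solid: (623 − 646.3125)² / 646.3125 = 0.8409
  brown white-spotted: (204 − 215.4375)² / 215.4375 = 0.6072
χ² = 0.0000 + 1.8617 + 0.8409 + 0.6072 = 3.3098 ≈ 3.310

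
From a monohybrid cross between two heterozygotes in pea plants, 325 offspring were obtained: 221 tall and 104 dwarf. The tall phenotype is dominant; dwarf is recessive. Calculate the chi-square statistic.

8.493

For a monohybrid cross between heterozygotes with complete dominance, the expected phenotypic ratio is 3:1.
Expected counts for N = 325 under a 3:1 ratio (total parts = 4):
  tall: 325 × 3/4 = 243.75
  dwarf: 325 × 1/4 = 81.25
χ² = Σ (O − E)² / E
  tall: (221 − 243.75)² / 243.75 = 2.1233
  dwarf: (104 − 81.25)² / 81.25 = 6.3700
χ² = 2.1233 + 6.3700 = 8.4933 ≈ 8.493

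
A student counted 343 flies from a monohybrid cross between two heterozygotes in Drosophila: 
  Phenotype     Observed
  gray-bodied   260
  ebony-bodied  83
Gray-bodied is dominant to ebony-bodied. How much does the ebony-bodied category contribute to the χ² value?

0.088

For a monohybrid cross between heterozygotes with complete dominance, the expected phenotypic ratio is 3:1.
The 3:1 ratio has 4 parts, so with N = 343 the expected counts are:
  gray-bodied: 343 × 3/4 = 257.25
  ebony-bodied: 343 × 1/4 = 85.75
Contribution of ebony-bodied: (83 − 85.75)² / 85.75 = 0.0882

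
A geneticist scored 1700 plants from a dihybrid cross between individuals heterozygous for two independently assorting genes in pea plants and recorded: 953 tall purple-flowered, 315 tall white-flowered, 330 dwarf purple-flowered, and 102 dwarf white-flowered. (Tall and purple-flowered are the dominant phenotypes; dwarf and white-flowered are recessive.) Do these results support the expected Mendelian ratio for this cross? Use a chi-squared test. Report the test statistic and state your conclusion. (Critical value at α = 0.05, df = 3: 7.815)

0.622; consistent

A dihybrid F₂ with independent assortment and complete dominance at both loci gives a 9:3:3:1 phenotypic ratio.
Expected counts for N = 1700 under a 9:3:3:1 ratio (total parts = 16):
  tall purple-flowered: 1700 × 9/16 = 956.25
  tall white-flowered: 1700 × 3/16 = 318.75
  dwarf purple-flowered: 1700 × 3/16 = 318.75
  dwarf white-flowered: 1700 × 1/16 = 106.25
χ² = Σ (O − E)² / E
  tall purple-flowered: (953 − 956.25)² / 956.25 = 0.0110
  tall white-flowered: (315 − 318.75)² / 318.75 = 0.0441
  dwarf purple-flowered: (330 − 318.75)² / 318.75 = 0.3971
  dwarf white-flowered: (102 − 106.25)² / 106.25 = 0.1700
χ² = 0.0110 + 0.0441 + 0.3971 + 0.1700 = 0.6222 ≈ 0.622
Degrees of freedom = 4 − 1 = 3; critical value at α = 0.05 is 7.815.
Since 0.622 < 7.815, we fail to reject the null hypothesis — the data are consistent with the 9:3:3:1 ratio.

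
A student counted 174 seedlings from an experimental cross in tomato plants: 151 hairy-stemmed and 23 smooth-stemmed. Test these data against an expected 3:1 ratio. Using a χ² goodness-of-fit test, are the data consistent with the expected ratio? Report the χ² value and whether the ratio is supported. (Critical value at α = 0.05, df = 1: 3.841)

12.881; not consistent

Expected counts for N = 174 under a 3:1 ratio (total parts = 4):
  hairy-stemmed: 174 × 3/4 = 130.5
  smooth-stemmed: 174 × 1/4 = 43.5
χ² = Σ (O − E)² / E
  hairy-stemmed: (151 − 130.5)² / 130.5 = 3.2203
  smooth-stemmed: (23 − 43.5)² / 43.5 = 9.6609
χ² = 3.2203 + 9.6609 = 12.8812 ≈ 12.881
Degrees of freedom = 2 − 1 = 1; critical value at α = 0.05 is 3.841.
Since 12.881 > 3.841, we reject the null hypothesis — the data do not fit the 3:1 ratio.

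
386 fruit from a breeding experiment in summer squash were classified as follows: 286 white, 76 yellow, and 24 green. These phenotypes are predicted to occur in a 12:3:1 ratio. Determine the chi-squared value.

0.225

Total ratio parts = 16. Expected numbers out of 386:
  white: 386 × 12/16 = 289.5
  yellow: 386 × 3/16 = 72.375
  green: 386 × 1/16 = 24.125
χ² = Σ (O − E)² / E
  white: (286 − 289.5)² / 289.5 = 0.0423
  yellow: (76 − 72.375)² / 72.375 = 0.1816
  green: (24 − 24.125)² / 24.125 = 0.0006
χ² = 0.0423 + 0.1816 + 0.0006 = 0.2245 ≈ 0.225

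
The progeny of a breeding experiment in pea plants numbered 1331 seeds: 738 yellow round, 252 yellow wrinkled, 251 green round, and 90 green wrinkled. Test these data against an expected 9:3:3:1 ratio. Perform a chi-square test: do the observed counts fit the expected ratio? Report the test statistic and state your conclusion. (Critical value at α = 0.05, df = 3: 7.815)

Under the 9:3:3:1 hypothesis (Σ ratio = 16, N = 1331):
  yellow round: 1331 × 9/16 = 748.6875
  yellow wrinkled: 1331 × 3/16 = 249.5625
  green round: 1331 × 3/16 = 249.5625
  green wrinkled: 1331 × 1/16 = 83.1875
χ² = Σ (O − E)² / E
  yellow round: (738 − 748.6875)² / 748.6875 = 0.1526
  yellow wrinkled: (252 − 249.5625)² / 249.5625 = 0.0238
  green round: (251 − 249.5625)² / 249.5625 = 0.0083
  green wrinkled: (90 − 83.1875)² / 83.1875 = 0.5579
χ² = 0.1526 + 0.0238 + 0.0083 + 0.5579 = 0.7426 ≈ 0.743
Degrees of freedom = 4 − 1 = 3; critical value at α = 0.05 is 7.815.
Since 0.743 < 7.815, we fail to reject the null hypothesis — the data are consistent with the 9:3:3:1 ratio.

0.743; consistent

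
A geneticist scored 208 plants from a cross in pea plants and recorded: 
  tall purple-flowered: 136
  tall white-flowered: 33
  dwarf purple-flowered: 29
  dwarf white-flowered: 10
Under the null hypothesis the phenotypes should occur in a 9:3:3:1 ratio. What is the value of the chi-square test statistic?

Under the 9:3:3:1 hypothesis (Σ ratio = 16, N = 208):
  tall purple-flowered: 208 × 9/16 = 117
  tall white-flowered: 208 × 3/16 = 39
  dwarf purple-flowered: 208 × 3/16 = 39
  dwarf white-flowered: 208 × 1/16 = 13
χ² = Σ (O − E)² / E
  tall purple-flowered: (136 − 117)² / 117 = 3.0855
  tall white-flowered: (33 − 39)² / 39 = 0.9231
  dwarf purple-flowered: (29 − 39)² / 39 = 2.5641
  dwarf white-flowered: (10 − 13)² / 13 = 0.6923
χ² = 3.0855 + 0.9231 + 2.5641 + 0.6923 = 7.265

7.265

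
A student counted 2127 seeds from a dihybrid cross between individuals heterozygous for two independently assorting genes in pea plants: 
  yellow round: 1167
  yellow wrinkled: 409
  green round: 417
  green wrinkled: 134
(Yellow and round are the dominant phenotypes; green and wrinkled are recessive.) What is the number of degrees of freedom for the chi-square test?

A dihybrid F₂ with independent assortment and complete dominance at both loci gives a 9:3:3:1 phenotypic ratio.
A goodness-of-fit test with 4 phenotype classes has df = 4 − 1 = 3.

3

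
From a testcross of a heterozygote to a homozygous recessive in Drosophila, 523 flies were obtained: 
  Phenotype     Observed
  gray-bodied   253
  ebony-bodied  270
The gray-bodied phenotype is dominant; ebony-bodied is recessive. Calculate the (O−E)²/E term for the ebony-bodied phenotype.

A testcross of a heterozygote (Aa × aa) gives a 1:1 phenotypic ratio.
Total ratio parts = 2. Expected numbers out of 523:
  gray-bodied: 523 × 1/2 = 261.5
  ebony-bodied: 523 × 1/2 = 261.5
Contribution of ebony-bodied: (270 − 261.5)² / 261.5 = 0.2763

0.276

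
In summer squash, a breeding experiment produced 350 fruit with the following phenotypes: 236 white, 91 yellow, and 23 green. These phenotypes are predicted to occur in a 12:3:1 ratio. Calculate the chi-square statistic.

12.545

The 12:3:1 ratio has 16 parts, so with N = 350 the expected counts are:
  white: 350 × 12/16 = 262.5
  yellow: 350 × 3/16 = 65.625
  green: 350 × 1/16 = 21.875
χ² = Σ (O − E)² / E
  white: (236 − 262.5)² / 262.5 = 2.6752
  yellow: (91 − 65.625)² / 65.625 = 9.8117
  green: (23 − 21.875)² / 21.875 = 0.0579
χ² = 2.6752 + 9.8117 + 0.0579 = 12.5448 ≈ 12.545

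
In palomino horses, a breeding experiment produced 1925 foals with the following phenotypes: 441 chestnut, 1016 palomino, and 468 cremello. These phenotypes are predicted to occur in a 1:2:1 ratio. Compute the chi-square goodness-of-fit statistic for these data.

6.705

Total ratio parts = 4. Expected numbers out of 1925:
  chestnut: 1925 × 1/4 = 481.25
  palomino: 1925 × 2/4 = 962.5
  cremello: 1925 × 1/4 = 481.25
χ² = Σ (O − E)² / E
  chestnut: (441 − 481.25)² / 481.25 = 3.3664
  palomino: (1016 − 962.5)² / 962.5 = 2.9738
  cremello: (468 − 481.25)² / 481.25 = 0.3648
χ² = 3.3664 + 2.9738 + 0.3648 = 6.705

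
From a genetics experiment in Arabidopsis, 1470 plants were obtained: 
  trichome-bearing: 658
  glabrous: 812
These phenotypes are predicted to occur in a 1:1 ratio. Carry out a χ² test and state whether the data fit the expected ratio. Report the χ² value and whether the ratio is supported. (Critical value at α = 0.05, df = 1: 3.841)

The 1:1 ratio has 2 parts, so with N = 1470 the expected counts are:
  trichome-bearing: 1470 × 1/2 = 735
  glabrous: 1470 × 1/2 = 735
χ² = Σ (O − E)² / E
  trichome-bearing: (658 − 735)² / 735 = 8.0667
  glabrous: (812 − 735)² / 735 = 8.0667
χ² = 8.0667 + 8.0667 = 16.1334 ≈ 16.133
Degrees of freedom = 2 − 1 = 1; critical value at α = 0.05 is 3.841.
Since 16.133 > 3.841, we reject the null hypothesis — the data do not fit the 1:1 ratio.

16.133; not consistent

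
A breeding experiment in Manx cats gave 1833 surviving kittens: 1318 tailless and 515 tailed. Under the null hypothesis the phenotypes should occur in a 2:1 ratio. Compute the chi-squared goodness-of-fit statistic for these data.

22.625

The 2:1 ratio has 3 parts, so with N = 1833 the expected counts are:
  tailless: 1833 × 2/3 = 1222
  tailed: 1833 × 1/3 = 611
χ² = Σ (O − E)² / E
  tailless: (1318 − 1222)² / 1222 = 7.5417
  tailed: (515 − 611)² / 611 = 15.0835
χ² = 7.5417 + 15.0835 = 22.6252 ≈ 22.625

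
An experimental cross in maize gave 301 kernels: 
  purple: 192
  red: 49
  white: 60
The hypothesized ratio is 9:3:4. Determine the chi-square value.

7.111

The 9:3:4 ratio has 16 parts, so with N = 301 the expected counts are:
  purple: 301 × 9/16 = 169.3125
  red: 301 × 3/16 = 56.4375
  white: 301 × 4/16 = 75.25
χ² = Σ (O − E)² / E
  purple: (192 − 169.3125)² / 169.3125 = 3.0401
  red: (49 − 56.4375)² / 56.4375 = 0.9801
  white: (60 − 75.25)² / 75.25 = 3.0905
χ² = 3.0401 + 0.9801 + 3.0905 = 7.1107 ≈ 7.111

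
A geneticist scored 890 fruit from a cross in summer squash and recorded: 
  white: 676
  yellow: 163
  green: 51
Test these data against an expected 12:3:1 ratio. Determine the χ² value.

Under the 12:3:1 hypothesis (Σ ratio = 16, N = 890):
  white: 890 × 12/16 = 667.5
  yellow: 890 × 3/16 = 166.875
  green: 890 × 1/16 = 55.625
χ² = Σ (O − E)² / E
  white: (676 − 667.5)² / 667.5 = 0.1082
  yellow: (163 − 166.875)² / 166.875 = 0.0900
  green: (51 − 55.625)² / 55.625 = 0.3846
χ² = 0.1082 + 0.0900 + 0.3846 = 0.5828 ≈ 0.583

0.583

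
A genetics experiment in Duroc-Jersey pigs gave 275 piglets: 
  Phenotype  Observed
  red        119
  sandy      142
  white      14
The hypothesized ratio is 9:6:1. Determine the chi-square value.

23.479

Under the 9:6:1 hypothesis (Σ ratio = 16, N = 275):
  red: 275 × 9/16 = 154.6875
  sandy: 275 × 6/16 = 103.125
  white: 275 × 1/16 = 17.1875
χ² = Σ (O − E)² / E
  red: (119 − 154.6875)² / 154.6875 = 8.2334
  sandy: (142 − 103.125)² / 103.125 = 14.6547
  white: (14 − 17.1875)² / 17.1875 = 0.5911
χ² = 8.2334 + 14.6547 + 0.5911 = 23.4792 ≈ 23.479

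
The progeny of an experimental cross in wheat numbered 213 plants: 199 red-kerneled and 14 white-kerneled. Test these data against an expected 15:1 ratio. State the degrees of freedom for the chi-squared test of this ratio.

1

A goodness-of-fit test with 2 phenotype classes has df = 2 − 1 = 1.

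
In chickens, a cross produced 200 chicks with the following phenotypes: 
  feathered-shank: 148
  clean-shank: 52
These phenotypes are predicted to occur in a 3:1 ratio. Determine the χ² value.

Under the 3:1 hypothesis (Σ ratio = 4, N = 200):
  feathered-shank: 200 × 3/4 = 150
  clean-shank: 200 × 1/4 = 50
χ² = Σ (O − E)² / E
  feathered-shank: (148 − 150)² / 150 = 0.0267
  clean-shank: (52 − 50)² / 50 = 0.0800
χ² = 0.0267 + 0.0800 = 0.1067 ≈ 0.107

0.107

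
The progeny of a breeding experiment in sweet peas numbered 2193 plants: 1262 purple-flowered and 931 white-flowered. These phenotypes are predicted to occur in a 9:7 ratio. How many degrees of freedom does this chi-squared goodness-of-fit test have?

1

A goodness-of-fit test with 2 phenotype classes has df = 2 − 1 = 1.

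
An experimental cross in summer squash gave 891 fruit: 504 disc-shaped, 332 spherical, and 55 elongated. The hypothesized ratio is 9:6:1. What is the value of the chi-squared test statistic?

Expected counts for N = 891 under a 9:6:1 ratio (total parts = 16):
  disc-shaped: 891 × 9/16 = 501.1875
  spherical: 891 × 6/16 = 334.125
  elongated: 891 × 1/16 = 55.6875
χ² = Σ (O − E)² / E
  disc-shaped: (504 − 501.1875)² / 501.1875 = 0.0158
  spherical: (332 − 334.125)² / 334.125 = 0.0135
  elongated: (55 − 55.6875)² / 55.6875 = 0.0085
χ² = 0.0158 + 0.0135 + 0.0085 = 0.0378 ≈ 0.038

0.038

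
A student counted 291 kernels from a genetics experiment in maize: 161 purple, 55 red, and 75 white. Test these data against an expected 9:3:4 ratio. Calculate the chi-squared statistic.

Total ratio parts = 16. Expected numbers out of 291:
  purple: 291 × 9/16 = 163.6875
  red: 291 × 3/16 = 54.5625
  white: 291 × 4/16 = 72.75
χ² = Σ (O − E)² / E
  purple: (161 − 163.6875)² / 163.6875 = 0.0441
  red: (55 − 54.5625)² / 54.5625 = 0.0035
  white: (75 − 72.75)² / 72.75 = 0.0696
χ² = 0.0441 + 0.0035 + 0.0696 = 0.1172 ≈ 0.117

0.117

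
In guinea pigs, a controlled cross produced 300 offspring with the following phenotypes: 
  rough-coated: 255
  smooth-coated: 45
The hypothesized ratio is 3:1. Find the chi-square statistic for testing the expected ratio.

Under the 3:1 hypothesis (Σ ratio = 4, N = 300):
  rough-coated: 300 × 3/4 = 225
  smooth-coated: 300 × 1/4 = 75
χ² = Σ (O − E)² / E
  rough-coated: (255 − 225)² / 225 = 4.0000
  smooth-coated: (45 − 75)² / 75 = 12.0000
χ² = 4.0000 + 12.0000 = 16.000

16.000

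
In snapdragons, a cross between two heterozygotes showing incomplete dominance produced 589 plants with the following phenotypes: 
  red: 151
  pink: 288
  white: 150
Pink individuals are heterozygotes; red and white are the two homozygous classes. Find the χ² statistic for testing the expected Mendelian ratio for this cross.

0.290

With incomplete dominance, a heterozygote × heterozygote cross gives a 1:2:1 phenotypic ratio.
Total ratio parts = 4. Expected numbers out of 589:
  red: 589 × 1/4 = 147.25
  pink: 589 × 2/4 = 294.5
  white: 589 × 1/4 = 147.25
χ² = Σ (O − E)² / E
  red: (151 − 147.25)² / 147.25 = 0.0955
  pink: (288 − 294.5)² / 294.5 = 0.1435
  white: (150 − 147.25)² / 147.25 = 0.0514
χ² = 0.0955 + 0.1435 + 0.0514 = 0.2904 ≈ 0.290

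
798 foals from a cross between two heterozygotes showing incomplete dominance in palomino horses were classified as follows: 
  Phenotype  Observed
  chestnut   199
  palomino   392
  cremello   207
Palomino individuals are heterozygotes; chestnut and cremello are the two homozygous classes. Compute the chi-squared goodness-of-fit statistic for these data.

0.406

With incomplete dominance, a heterozygote × heterozygote cross gives a 1:2:1 phenotypic ratio.
The 1:2:1 ratio has 4 parts, so with N = 798 the expected counts are:
  chestnut: 798 × 1/4 = 199.5
  palomino: 798 × 2/4 = 399
  cremello: 798 × 1/4 = 199.5
χ² = Σ (O − E)² / E
  chestnut: (199 − 199.5)² / 199.5 = 0.0013
  palomino: (392 − 399)² / 399 = 0.1228
  cremello: (207 − 199.5)² / 199.5 = 0.2820
χ² = 0.0013 + 0.1228 + 0.2820 = 0.4061 ≈ 0.406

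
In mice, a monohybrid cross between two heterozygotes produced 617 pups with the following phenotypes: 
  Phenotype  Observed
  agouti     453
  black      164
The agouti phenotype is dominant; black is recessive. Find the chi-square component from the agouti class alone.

0.205

For a monohybrid cross between heterozygotes with complete dominance, the expected phenotypic ratio is 3:1.
Under the 3:1 hypothesis (Σ ratio = 4, N = 617):
  agouti: 617 × 3/4 = 462.75
  black: 617 × 1/4 = 154.25
Contribution of agouti: (453 − 462.75)² / 462.75 = 0.2054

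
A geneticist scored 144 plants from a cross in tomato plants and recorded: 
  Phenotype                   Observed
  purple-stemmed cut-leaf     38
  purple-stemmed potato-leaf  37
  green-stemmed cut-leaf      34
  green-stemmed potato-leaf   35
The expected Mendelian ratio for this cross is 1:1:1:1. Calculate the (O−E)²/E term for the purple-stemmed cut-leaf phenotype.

0.111

Expected counts for N = 144 under a 1:1:1:1 ratio (total parts = 4):
  purple-stemmed cut-leaf: 144 × 1/4 = 36
  purple-stemmed potato-leaf: 144 × 1/4 = 36
  green-stemmed cut-leaf: 144 × 1/4 = 36
  green-stemmed potato-leaf: 144 × 1/4 = 36
Contribution of purple-stemmed cut-leaf: (38 − 36)² / 36 = 0.1111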